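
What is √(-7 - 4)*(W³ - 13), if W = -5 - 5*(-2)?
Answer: 112*I*√11 ≈ 371.46*I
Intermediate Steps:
W = 5 (W = -5 + 10 = 5)
√(-7 - 4)*(W³ - 13) = √(-7 - 4)*(5³ - 13) = √(-11)*(125 - 13) = (I*√11)*112 = 112*I*√11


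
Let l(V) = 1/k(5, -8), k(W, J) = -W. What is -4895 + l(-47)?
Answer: -24476/5 ≈ -4895.2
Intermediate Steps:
l(V) = -⅕ (l(V) = 1/(-1*5) = 1/(-5) = -⅕)
-4895 + l(-47) = -4895 - ⅕ = -24476/5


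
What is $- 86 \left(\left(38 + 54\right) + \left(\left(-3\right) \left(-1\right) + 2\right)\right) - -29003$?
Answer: $20661$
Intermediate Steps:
$- 86 \left(\left(38 + 54\right) + \left(\left(-3\right) \left(-1\right) + 2\right)\right) - -29003 = - 86 \left(92 + \left(3 + 2\right)\right) + 29003 = - 86 \left(92 + 5\right) + 29003 = \left(-86\right) 97 + 29003 = -8342 + 29003 = 20661$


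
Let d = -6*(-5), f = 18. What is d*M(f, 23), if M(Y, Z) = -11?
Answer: -330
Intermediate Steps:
d = 30 (d = -1*(-30) = 30)
d*M(f, 23) = 30*(-11) = -330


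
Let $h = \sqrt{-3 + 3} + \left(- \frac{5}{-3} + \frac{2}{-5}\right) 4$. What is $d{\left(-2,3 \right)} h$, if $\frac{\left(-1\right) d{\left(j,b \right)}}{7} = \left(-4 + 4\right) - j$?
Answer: $- \frac{1064}{15} \approx -70.933$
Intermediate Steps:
$d{\left(j,b \right)} = 7 j$ ($d{\left(j,b \right)} = - 7 \left(\left(-4 + 4\right) - j\right) = - 7 \left(0 - j\right) = - 7 \left(- j\right) = 7 j$)
$h = \frac{76}{15}$ ($h = \sqrt{0} + \left(\left(-5\right) \left(- \frac{1}{3}\right) + 2 \left(- \frac{1}{5}\right)\right) 4 = 0 + \left(\frac{5}{3} - \frac{2}{5}\right) 4 = 0 + \frac{19}{15} \cdot 4 = 0 + \frac{76}{15} = \frac{76}{15} \approx 5.0667$)
$d{\left(-2,3 \right)} h = 7 \left(-2\right) \frac{76}{15} = \left(-14\right) \frac{76}{15} = - \frac{1064}{15}$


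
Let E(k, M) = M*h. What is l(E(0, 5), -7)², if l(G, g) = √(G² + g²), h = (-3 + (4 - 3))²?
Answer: 449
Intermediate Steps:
h = 4 (h = (-3 + 1)² = (-2)² = 4)
E(k, M) = 4*M (E(k, M) = M*4 = 4*M)
l(E(0, 5), -7)² = (√((4*5)² + (-7)²))² = (√(20² + 49))² = (√(400 + 49))² = (√449)² = 449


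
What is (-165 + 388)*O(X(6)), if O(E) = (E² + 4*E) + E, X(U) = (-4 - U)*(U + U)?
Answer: 3077400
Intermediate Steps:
X(U) = 2*U*(-4 - U) (X(U) = (-4 - U)*(2*U) = 2*U*(-4 - U))
O(E) = E² + 5*E
(-165 + 388)*O(X(6)) = (-165 + 388)*((-2*6*(4 + 6))*(5 - 2*6*(4 + 6))) = 223*((-2*6*10)*(5 - 2*6*10)) = 223*(-120*(5 - 120)) = 223*(-120*(-115)) = 223*13800 = 3077400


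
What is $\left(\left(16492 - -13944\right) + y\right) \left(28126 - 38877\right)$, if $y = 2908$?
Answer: $-358481344$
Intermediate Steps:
$\left(\left(16492 - -13944\right) + y\right) \left(28126 - 38877\right) = \left(\left(16492 - -13944\right) + 2908\right) \left(28126 - 38877\right) = \left(\left(16492 + 13944\right) + 2908\right) \left(-10751\right) = \left(30436 + 2908\right) \left(-10751\right) = 33344 \left(-10751\right) = -358481344$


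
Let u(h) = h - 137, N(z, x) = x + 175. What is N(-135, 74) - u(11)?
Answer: 375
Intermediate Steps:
N(z, x) = 175 + x
u(h) = -137 + h
N(-135, 74) - u(11) = (175 + 74) - (-137 + 11) = 249 - 1*(-126) = 249 + 126 = 375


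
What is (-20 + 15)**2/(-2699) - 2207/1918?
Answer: -6004643/5176682 ≈ -1.1599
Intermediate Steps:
(-20 + 15)**2/(-2699) - 2207/1918 = (-5)**2*(-1/2699) - 2207*1/1918 = 25*(-1/2699) - 2207/1918 = -25/2699 - 2207/1918 = -6004643/5176682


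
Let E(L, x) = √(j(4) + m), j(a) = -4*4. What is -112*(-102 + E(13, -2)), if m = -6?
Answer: 11424 - 112*I*√22 ≈ 11424.0 - 525.33*I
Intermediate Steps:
j(a) = -16
E(L, x) = I*√22 (E(L, x) = √(-16 - 6) = √(-22) = I*√22)
-112*(-102 + E(13, -2)) = -112*(-102 + I*√22) = 11424 - 112*I*√22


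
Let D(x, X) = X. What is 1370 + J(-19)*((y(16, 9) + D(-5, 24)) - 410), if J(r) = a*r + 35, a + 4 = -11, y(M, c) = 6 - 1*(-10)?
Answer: -117030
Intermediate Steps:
y(M, c) = 16 (y(M, c) = 6 + 10 = 16)
a = -15 (a = -4 - 11 = -15)
J(r) = 35 - 15*r (J(r) = -15*r + 35 = 35 - 15*r)
1370 + J(-19)*((y(16, 9) + D(-5, 24)) - 410) = 1370 + (35 - 15*(-19))*((16 + 24) - 410) = 1370 + (35 + 285)*(40 - 410) = 1370 + 320*(-370) = 1370 - 118400 = -117030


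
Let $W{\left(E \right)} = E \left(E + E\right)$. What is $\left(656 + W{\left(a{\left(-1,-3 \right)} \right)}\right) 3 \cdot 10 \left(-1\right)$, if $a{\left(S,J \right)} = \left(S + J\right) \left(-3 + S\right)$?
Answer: $-35040$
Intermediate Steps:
$a{\left(S,J \right)} = \left(-3 + S\right) \left(J + S\right)$ ($a{\left(S,J \right)} = \left(J + S\right) \left(-3 + S\right) = \left(-3 + S\right) \left(J + S\right)$)
$W{\left(E \right)} = 2 E^{2}$ ($W{\left(E \right)} = E 2 E = 2 E^{2}$)
$\left(656 + W{\left(a{\left(-1,-3 \right)} \right)}\right) 3 \cdot 10 \left(-1\right) = \left(656 + 2 \left(\left(-1\right)^{2} - -9 - -3 - -3\right)^{2}\right) 3 \cdot 10 \left(-1\right) = \left(656 + 2 \left(1 + 9 + 3 + 3\right)^{2}\right) 30 \left(-1\right) = \left(656 + 2 \cdot 16^{2}\right) \left(-30\right) = \left(656 + 2 \cdot 256\right) \left(-30\right) = \left(656 + 512\right) \left(-30\right) = 1168 \left(-30\right) = -35040$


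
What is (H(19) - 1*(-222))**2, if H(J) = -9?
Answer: 45369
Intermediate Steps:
(H(19) - 1*(-222))**2 = (-9 - 1*(-222))**2 = (-9 + 222)**2 = 213**2 = 45369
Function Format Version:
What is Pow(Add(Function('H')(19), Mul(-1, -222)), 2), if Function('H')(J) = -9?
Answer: 45369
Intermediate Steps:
Pow(Add(Function('H')(19), Mul(-1, -222)), 2) = Pow(Add(-9, Mul(-1, -222)), 2) = Pow(Add(-9, 222), 2) = Pow(213, 2) = 45369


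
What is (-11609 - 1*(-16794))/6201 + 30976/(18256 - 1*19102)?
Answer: -10427537/291447 ≈ -35.779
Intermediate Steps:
(-11609 - 1*(-16794))/6201 + 30976/(18256 - 1*19102) = (-11609 + 16794)*(1/6201) + 30976/(18256 - 19102) = 5185*(1/6201) + 30976/(-846) = 5185/6201 + 30976*(-1/846) = 5185/6201 - 15488/423 = -10427537/291447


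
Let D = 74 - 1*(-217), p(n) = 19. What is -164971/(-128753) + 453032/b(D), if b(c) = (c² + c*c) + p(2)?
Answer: 433528553/109589507 ≈ 3.9559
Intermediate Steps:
D = 291 (D = 74 + 217 = 291)
b(c) = 19 + 2*c² (b(c) = (c² + c*c) + 19 = (c² + c²) + 19 = 2*c² + 19 = 19 + 2*c²)
-164971/(-128753) + 453032/b(D) = -164971/(-128753) + 453032/(19 + 2*291²) = -164971*(-1/128753) + 453032/(19 + 2*84681) = 829/647 + 453032/(19 + 169362) = 829/647 + 453032/169381 = 433528553/109589507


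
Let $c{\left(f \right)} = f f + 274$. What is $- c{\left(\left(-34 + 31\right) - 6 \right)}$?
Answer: $-355$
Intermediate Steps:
$c{\left(f \right)} = 274 + f^{2}$ ($c{\left(f \right)} = f^{2} + 274 = 274 + f^{2}$)
$- c{\left(\left(-34 + 31\right) - 6 \right)} = - (274 + \left(\left(-34 + 31\right) - 6\right)^{2}) = - (274 + \left(-3 - 6\right)^{2}) = - (274 + \left(-9\right)^{2}) = - (274 + 81) = \left(-1\right) 355 = -355$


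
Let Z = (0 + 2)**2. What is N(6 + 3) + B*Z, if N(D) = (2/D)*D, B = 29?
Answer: 118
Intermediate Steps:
N(D) = 2
Z = 4 (Z = 2**2 = 4)
N(6 + 3) + B*Z = 2 + 29*4 = 2 + 116 = 118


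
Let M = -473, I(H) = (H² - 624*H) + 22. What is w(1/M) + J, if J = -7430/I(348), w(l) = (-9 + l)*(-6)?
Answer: 1228393319/22710149 ≈ 54.090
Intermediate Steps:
I(H) = 22 + H² - 624*H
w(l) = 54 - 6*l
J = 3715/48013 (J = -7430/(22 + 348² - 624*348) = -7430/(22 + 121104 - 217152) = -7430/(-96026) = -7430*(-1/96026) = 3715/48013 ≈ 0.077375)
w(1/M) + J = (54 - 6/(-473)) + 3715/48013 = (54 - 6*(-1/473)) + 3715/48013 = (54 + 6/473) + 3715/48013 = 25548/473 + 3715/48013 = 1228393319/22710149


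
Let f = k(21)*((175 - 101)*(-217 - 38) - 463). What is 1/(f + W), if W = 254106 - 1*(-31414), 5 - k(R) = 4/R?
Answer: 21/4043287 ≈ 5.1938e-6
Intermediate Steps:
k(R) = 5 - 4/R
W = 285520 (W = 254106 + 31414 = 285520)
f = -1952633/21 (f = (5 - 4/21)*((175 - 101)*(-217 - 38) - 463) = (5 - 4*1/21)*(74*(-255) - 463) = (5 - 4/21)*(-18870 - 463) = (101/21)*(-19333) = -1952633/21 ≈ -92983.)
1/(f + W) = 1/(-1952633/21 + 285520) = 1/(4043287/21) = 21/4043287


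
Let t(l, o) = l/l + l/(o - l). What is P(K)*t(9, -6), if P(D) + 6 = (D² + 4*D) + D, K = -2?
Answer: -24/5 ≈ -4.8000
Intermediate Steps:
t(l, o) = 1 + l/(o - l)
P(D) = -6 + D² + 5*D (P(D) = -6 + ((D² + 4*D) + D) = -6 + (D² + 5*D) = -6 + D² + 5*D)
P(K)*t(9, -6) = (-6 + (-2)² + 5*(-2))*(-1*(-6)/(9 - 1*(-6))) = (-6 + 4 - 10)*(-1*(-6)/(9 + 6)) = -(-12)*(-6)/15 = -12*⅖ = -24/5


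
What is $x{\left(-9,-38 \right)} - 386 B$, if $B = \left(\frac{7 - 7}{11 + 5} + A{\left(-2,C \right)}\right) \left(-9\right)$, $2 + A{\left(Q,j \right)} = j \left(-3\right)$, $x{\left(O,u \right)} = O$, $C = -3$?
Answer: $24309$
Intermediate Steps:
$A{\left(Q,j \right)} = -2 - 3 j$ ($A{\left(Q,j \right)} = -2 + j \left(-3\right) = -2 - 3 j$)
$B = -63$ ($B = \left(\frac{7 - 7}{11 + 5} - -7\right) \left(-9\right) = \left(\frac{0}{16} + \left(-2 + 9\right)\right) \left(-9\right) = \left(0 \cdot \frac{1}{16} + 7\right) \left(-9\right) = \left(0 + 7\right) \left(-9\right) = 7 \left(-9\right) = -63$)
$x{\left(-9,-38 \right)} - 386 B = -9 - -24318 = -9 + 24318 = 24309$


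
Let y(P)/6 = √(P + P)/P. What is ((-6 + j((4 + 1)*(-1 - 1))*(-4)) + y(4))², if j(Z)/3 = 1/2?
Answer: 162 - 72*√2 ≈ 60.177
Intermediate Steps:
j(Z) = 3/2
y(P) = 6*√2/√P (y(P) = 6*(√(P + P)/P) = 6*(√(2*P)/P) = 6*((√2*√P)/P) = 6*(√2/√P) = 6*√2/√P)
((-6 + j((4 + 1)*(-1 - 1))*(-4)) + y(4))² = ((-6 + (3/2)*(-4)) + 6*√2/√4)² = ((-6 - 6) + 6*√2*(½))² = (-12 + 3*√2)²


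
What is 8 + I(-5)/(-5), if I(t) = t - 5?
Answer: 10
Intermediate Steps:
I(t) = -5 + t
8 + I(-5)/(-5) = 8 + (-5 - 5)/(-5) = 8 - 10*(-1/5) = 8 + 2 = 10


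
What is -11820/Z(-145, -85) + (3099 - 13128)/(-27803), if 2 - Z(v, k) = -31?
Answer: -109433501/305833 ≈ -357.82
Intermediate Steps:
Z(v, k) = 33 (Z(v, k) = 2 - 1*(-31) = 2 + 31 = 33)
-11820/Z(-145, -85) + (3099 - 13128)/(-27803) = -11820/33 + (3099 - 13128)/(-27803) = -11820*1/33 - 10029*(-1/27803) = -3940/11 + 10029/27803 = -109433501/305833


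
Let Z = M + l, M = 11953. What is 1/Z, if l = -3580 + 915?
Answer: 1/9288 ≈ 0.00010767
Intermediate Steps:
l = -2665
Z = 9288 (Z = 11953 - 2665 = 9288)
1/Z = 1/9288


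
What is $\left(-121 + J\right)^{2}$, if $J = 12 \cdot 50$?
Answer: $229441$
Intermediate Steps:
$J = 600$
$\left(-121 + J\right)^{2} = \left(-121 + 600\right)^{2} = 479^{2} = 229441$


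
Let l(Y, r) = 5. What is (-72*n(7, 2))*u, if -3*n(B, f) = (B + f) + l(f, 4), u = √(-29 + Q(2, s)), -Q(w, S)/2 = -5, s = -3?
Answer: 336*I*√19 ≈ 1464.6*I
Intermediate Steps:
Q(w, S) = 10 (Q(w, S) = -2*(-5) = 10)
u = I*√19 (u = √(-29 + 10) = √(-19) = I*√19 ≈ 4.3589*I)
n(B, f) = -5/3 - B/3 - f/3 (n(B, f) = -((B + f) + 5)/3 = -(5 + B + f)/3 = -5/3 - B/3 - f/3)
(-72*n(7, 2))*u = (-72*(-5/3 - ⅓*7 - ⅓*2))*(I*√19) = (-72*(-5/3 - 7/3 - ⅔))*(I*√19) = (-72*(-14/3))*(I*√19) = 336*(I*√19) = 336*I*√19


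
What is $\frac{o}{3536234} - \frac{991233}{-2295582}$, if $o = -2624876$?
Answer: $- \frac{420064376885}{1352952519698} \approx -0.31048$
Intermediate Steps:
$\frac{o}{3536234} - \frac{991233}{-2295582} = - \frac{2624876}{3536234} - \frac{991233}{-2295582} = \left(-2624876\right) \frac{1}{3536234} - - \frac{330411}{765194} = - \frac{1312438}{1768117} + \frac{330411}{765194} = - \frac{420064376885}{1352952519698}$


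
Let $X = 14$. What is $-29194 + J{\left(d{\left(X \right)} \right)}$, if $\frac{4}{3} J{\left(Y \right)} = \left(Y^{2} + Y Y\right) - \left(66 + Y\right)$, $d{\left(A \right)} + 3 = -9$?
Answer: $- \frac{58037}{2} \approx -29019.0$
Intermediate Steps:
$d{\left(A \right)} = -12$ ($d{\left(A \right)} = -3 - 9 = -12$)
$J{\left(Y \right)} = - \frac{99}{2} - \frac{3 Y}{4} + \frac{3 Y^{2}}{2}$ ($J{\left(Y \right)} = \frac{3 \left(\left(Y^{2} + Y Y\right) - \left(66 + Y\right)\right)}{4} = \frac{3 \left(\left(Y^{2} + Y^{2}\right) - \left(66 + Y\right)\right)}{4} = \frac{3 \left(2 Y^{2} - \left(66 + Y\right)\right)}{4} = \frac{3 \left(-66 - Y + 2 Y^{2}\right)}{4} = - \frac{99}{2} - \frac{3 Y}{4} + \frac{3 Y^{2}}{2}$)
$-29194 + J{\left(d{\left(X \right)} \right)} = -29194 - \left(\frac{81}{2} - 216\right) = -29194 + \left(- \frac{99}{2} + 9 + \frac{3}{2} \cdot 144\right) = -29194 + \left(- \frac{99}{2} + 9 + 216\right) = -29194 + \frac{351}{2} = - \frac{58037}{2}$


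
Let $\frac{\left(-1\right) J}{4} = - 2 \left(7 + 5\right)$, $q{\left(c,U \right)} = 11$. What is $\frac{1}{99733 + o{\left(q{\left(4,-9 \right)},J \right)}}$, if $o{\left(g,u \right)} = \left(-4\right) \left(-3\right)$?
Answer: $\frac{1}{99745} \approx 1.0026 \cdot 10^{-5}$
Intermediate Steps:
$J = 96$ ($J = - 4 \left(- 2 \left(7 + 5\right)\right) = - 4 \left(\left(-2\right) 12\right) = \left(-4\right) \left(-24\right) = 96$)
$o{\left(g,u \right)} = 12$
$\frac{1}{99733 + o{\left(q{\left(4,-9 \right)},J \right)}} = \frac{1}{99733 + 12} = \frac{1}{99745}$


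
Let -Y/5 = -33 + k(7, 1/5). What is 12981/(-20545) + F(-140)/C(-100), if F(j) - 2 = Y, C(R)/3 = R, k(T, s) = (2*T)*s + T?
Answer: -631861/616350 ≈ -1.0252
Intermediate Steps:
k(T, s) = T + 2*T*s (k(T, s) = 2*T*s + T = T + 2*T*s)
C(R) = 3*R
Y = 116 (Y = -5*(-33 + 7*(1 + 2/5)) = -5*(-33 + 7*(1 + 2*(⅕))) = -5*(-33 + 7*(1 + ⅖)) = -5*(-33 + 7*(7/5)) = -5*(-33 + 49/5) = -5*(-116/5) = 116)
F(j) = 118 (F(j) = 2 + 116 = 118)
12981/(-20545) + F(-140)/C(-100) = 12981/(-20545) + 118/((3*(-100))) = 12981*(-1/20545) + 118/(-300) = -12981/20545 + 118*(-1/300) = -12981/20545 - 59/150 = -631861/616350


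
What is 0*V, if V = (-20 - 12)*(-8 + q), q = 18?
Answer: 0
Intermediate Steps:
V = -320 (V = (-20 - 12)*(-8 + 18) = -32*10 = -320)
0*V = 0*(-320) = 0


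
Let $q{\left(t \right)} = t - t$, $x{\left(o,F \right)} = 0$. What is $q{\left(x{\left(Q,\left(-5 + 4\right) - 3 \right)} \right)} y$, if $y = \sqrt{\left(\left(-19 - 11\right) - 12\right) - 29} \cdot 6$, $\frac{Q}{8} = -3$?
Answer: $0$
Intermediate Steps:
$Q = -24$ ($Q = 8 \left(-3\right) = -24$)
$q{\left(t \right)} = 0$
$y = 6 i \sqrt{71}$ ($y = \sqrt{\left(-30 - 12\right) - 29} \cdot 6 = \sqrt{-42 - 29} \cdot 6 = \sqrt{-71} \cdot 6 = i \sqrt{71} \cdot 6 = 6 i \sqrt{71} \approx 50.557 i$)
$q{\left(x{\left(Q,\left(-5 + 4\right) - 3 \right)} \right)} y = 0 \cdot 6 i \sqrt{71} = 0$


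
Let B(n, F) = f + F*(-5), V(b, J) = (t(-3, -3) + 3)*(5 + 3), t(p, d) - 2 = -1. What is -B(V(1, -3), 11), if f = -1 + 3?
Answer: 53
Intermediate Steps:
f = 2
t(p, d) = 1 (t(p, d) = 2 - 1 = 1)
V(b, J) = 32 (V(b, J) = (1 + 3)*(5 + 3) = 4*8 = 32)
B(n, F) = 2 - 5*F (B(n, F) = 2 + F*(-5) = 2 - 5*F)
-B(V(1, -3), 11) = -(2 - 5*11) = -(2 - 55) = -1*(-53) = 53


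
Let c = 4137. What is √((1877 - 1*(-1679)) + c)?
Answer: 7*√157 ≈ 87.710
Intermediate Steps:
√((1877 - 1*(-1679)) + c) = √((1877 - 1*(-1679)) + 4137) = √((1877 + 1679) + 4137) = √(3556 + 4137) = √7693 = 7*√157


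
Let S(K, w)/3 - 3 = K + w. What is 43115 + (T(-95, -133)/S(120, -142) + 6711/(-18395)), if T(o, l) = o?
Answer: 2379373117/55185 ≈ 43116.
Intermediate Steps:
S(K, w) = 9 + 3*K + 3*w (S(K, w) = 9 + 3*(K + w) = 9 + (3*K + 3*w) = 9 + 3*K + 3*w)
43115 + (T(-95, -133)/S(120, -142) + 6711/(-18395)) = 43115 + (-95/(9 + 3*120 + 3*(-142)) + 6711/(-18395)) = 43115 + (-95/(9 + 360 - 426) + 6711*(-1/18395)) = 43115 + (-95/(-57) - 6711/18395) = 43115 + (-95*(-1/57) - 6711/18395) = 43115 + (5/3 - 6711/18395) = 43115 + 71842/55185 = 2379373117/55185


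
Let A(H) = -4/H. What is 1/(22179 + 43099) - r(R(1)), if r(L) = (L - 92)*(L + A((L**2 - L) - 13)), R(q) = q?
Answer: 7768083/65278 ≈ 119.00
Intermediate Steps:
r(L) = (-92 + L)*(L - 4/(-13 + L**2 - L)) (r(L) = (L - 92)*(L - 4/((L**2 - L) - 13)) = (-92 + L)*(L - 4/(-13 + L**2 - L)))
1/(22179 + 43099) - r(R(1)) = 1/(22179 + 43099) - (-368 + 4*1 + 1*(-92 + 1)*(13 + 1 - 1*1**2))/(13 + 1 - 1*1**2) = 1/65278 - (-368 + 4 + 1*(-91)*(13 + 1 - 1*1))/(13 + 1 - 1*1) = 1/65278 - (-368 + 4 + 1*(-91)*(13 + 1 - 1))/(13 + 1 - 1) = 1/65278 - (-368 + 4 + 1*(-91)*13)/13 = 1/65278 - (-368 + 4 - 1183)/13 = 1/65278 - (-1547)/13 = 1/65278 - 1*(-119) = 1/65278 + 119 = 7768083/65278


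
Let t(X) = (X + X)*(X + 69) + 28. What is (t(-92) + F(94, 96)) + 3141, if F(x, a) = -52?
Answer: 7349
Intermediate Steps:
t(X) = 28 + 2*X*(69 + X) (t(X) = (2*X)*(69 + X) + 28 = 2*X*(69 + X) + 28 = 28 + 2*X*(69 + X))
(t(-92) + F(94, 96)) + 3141 = ((28 + 2*(-92)² + 138*(-92)) - 52) + 3141 = ((28 + 2*8464 - 12696) - 52) + 3141 = ((28 + 16928 - 12696) - 52) + 3141 = (4260 - 52) + 3141 = 4208 + 3141 = 7349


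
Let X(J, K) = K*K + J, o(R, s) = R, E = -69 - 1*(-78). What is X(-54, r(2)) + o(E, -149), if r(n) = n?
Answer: -41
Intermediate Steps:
E = 9 (E = -69 + 78 = 9)
X(J, K) = J + K² (X(J, K) = K² + J = J + K²)
X(-54, r(2)) + o(E, -149) = (-54 + 2²) + 9 = (-54 + 4) + 9 = -50 + 9 = -41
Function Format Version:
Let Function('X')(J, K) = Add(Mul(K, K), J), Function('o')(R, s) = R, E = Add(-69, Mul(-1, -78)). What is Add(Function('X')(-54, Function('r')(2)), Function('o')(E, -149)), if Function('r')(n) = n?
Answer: -41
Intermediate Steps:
E = 9 (E = Add(-69, 78) = 9)
Function('X')(J, K) = Add(J, Pow(K, 2)) (Function('X')(J, K) = Add(Pow(K, 2), J) = Add(J, Pow(K, 2)))
Add(Function('X')(-54, Function('r')(2)), Function('o')(E, -149)) = Add(Add(-54, Pow(2, 2)), 9) = Add(Add(-54, 4), 9) = Add(-50, 9) = -41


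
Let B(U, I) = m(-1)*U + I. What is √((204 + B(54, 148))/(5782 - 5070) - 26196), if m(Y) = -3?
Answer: I*√829985609/178 ≈ 161.85*I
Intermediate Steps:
B(U, I) = I - 3*U (B(U, I) = -3*U + I = I - 3*U)
√((204 + B(54, 148))/(5782 - 5070) - 26196) = √((204 + (148 - 3*54))/(5782 - 5070) - 26196) = √((204 + (148 - 162))/712 - 26196) = √((204 - 14)*(1/712) - 26196) = √(190*(1/712) - 26196) = √(95/356 - 26196) = √(-9325681/356) = I*√829985609/178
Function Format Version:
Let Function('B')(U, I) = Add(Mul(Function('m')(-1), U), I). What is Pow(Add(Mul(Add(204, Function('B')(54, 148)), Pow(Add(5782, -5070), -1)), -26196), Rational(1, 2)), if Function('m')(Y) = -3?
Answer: Mul(Rational(1, 178), I, Pow(829985609, Rational(1, 2))) ≈ Mul(161.85, I)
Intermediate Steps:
Function('B')(U, I) = Add(I, Mul(-3, U)) (Function('B')(U, I) = Add(Mul(-3, U), I) = Add(I, Mul(-3, U)))
Pow(Add(Mul(Add(204, Function('B')(54, 148)), Pow(Add(5782, -5070), -1)), -26196), Rational(1, 2)) = Pow(Add(Mul(Add(204, Add(148, Mul(-3, 54))), Pow(Add(5782, -5070), -1)), -26196), Rational(1, 2)) = Pow(Add(Mul(Add(204, Add(148, -162)), Pow(712, -1)), -26196), Rational(1, 2)) = Pow(Add(Mul(Add(204, -14), Rational(1, 712)), -26196), Rational(1, 2)) = Pow(Add(Mul(190, Rational(1, 712)), -26196), Rational(1, 2)) = Pow(Add(Rational(95, 356), -26196), Rational(1, 2)) = Pow(Rational(-9325681, 356), Rational(1, 2)) = Mul(Rational(1, 178), I, Pow(829985609, Rational(1, 2)))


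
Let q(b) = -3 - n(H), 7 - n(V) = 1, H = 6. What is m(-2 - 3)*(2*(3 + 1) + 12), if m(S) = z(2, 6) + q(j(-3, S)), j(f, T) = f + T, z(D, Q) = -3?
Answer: -240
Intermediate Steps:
j(f, T) = T + f
n(V) = 6 (n(V) = 7 - 1*1 = 7 - 1 = 6)
q(b) = -9 (q(b) = -3 - 1*6 = -3 - 6 = -9)
m(S) = -12 (m(S) = -3 - 9 = -12)
m(-2 - 3)*(2*(3 + 1) + 12) = -12*(2*(3 + 1) + 12) = -12*(2*4 + 12) = -12*(8 + 12) = -12*20 = -240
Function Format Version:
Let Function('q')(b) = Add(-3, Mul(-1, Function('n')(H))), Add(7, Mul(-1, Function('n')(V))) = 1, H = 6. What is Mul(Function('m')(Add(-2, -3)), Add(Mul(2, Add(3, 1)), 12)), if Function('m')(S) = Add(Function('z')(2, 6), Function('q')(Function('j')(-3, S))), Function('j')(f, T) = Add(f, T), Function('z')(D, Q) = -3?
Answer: -240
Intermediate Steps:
Function('j')(f, T) = Add(T, f)
Function('n')(V) = 6 (Function('n')(V) = Add(7, Mul(-1, 1)) = Add(7, -1) = 6)
Function('q')(b) = -9 (Function('q')(b) = Add(-3, Mul(-1, 6)) = Add(-3, -6) = -9)
Function('m')(S) = -12 (Function('m')(S) = Add(-3, -9) = -12)
Mul(Function('m')(Add(-2, -3)), Add(Mul(2, Add(3, 1)), 12)) = Mul(-12, Add(Mul(2, Add(3, 1)), 12)) = Mul(-12, Add(Mul(2, 4), 12)) = Mul(-12, Add(8, 12)) = Mul(-12, 20) = -240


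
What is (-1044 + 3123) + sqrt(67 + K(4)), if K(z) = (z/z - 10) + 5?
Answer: 2079 + 3*sqrt(7) ≈ 2086.9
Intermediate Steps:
K(z) = -4 (K(z) = (1 - 10) + 5 = -9 + 5 = -4)
(-1044 + 3123) + sqrt(67 + K(4)) = (-1044 + 3123) + sqrt(67 - 4) = 2079 + sqrt(63) = 2079 + 3*sqrt(7)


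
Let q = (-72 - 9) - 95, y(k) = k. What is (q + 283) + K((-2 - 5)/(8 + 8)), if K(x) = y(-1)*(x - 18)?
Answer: 2007/16 ≈ 125.44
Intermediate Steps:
K(x) = 18 - x (K(x) = -(x - 18) = -(-18 + x) = 18 - x)
q = -176 (q = -81 - 95 = -176)
(q + 283) + K((-2 - 5)/(8 + 8)) = (-176 + 283) + (18 - (-2 - 5)/(8 + 8)) = 107 + (18 - (-7)/16) = 107 + (18 - 1*(-7/16)) = 107 + (18 + 7/16) = 107 + 295/16 = 2007/16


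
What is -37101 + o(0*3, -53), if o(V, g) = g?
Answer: -37154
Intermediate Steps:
-37101 + o(0*3, -53) = -37101 - 53 = -37154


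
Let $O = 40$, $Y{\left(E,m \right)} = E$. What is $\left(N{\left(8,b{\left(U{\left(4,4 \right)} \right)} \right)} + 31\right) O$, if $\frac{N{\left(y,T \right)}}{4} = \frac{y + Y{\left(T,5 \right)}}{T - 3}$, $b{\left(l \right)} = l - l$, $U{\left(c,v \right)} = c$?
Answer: $\frac{2440}{3} \approx 813.33$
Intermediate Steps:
$b{\left(l \right)} = 0$
$N{\left(y,T \right)} = \frac{4 \left(T + y\right)}{-3 + T}$ ($N{\left(y,T \right)} = 4 \frac{y + T}{T - 3} = 4 \frac{T + y}{-3 + T} = \frac{4 \left(T + y\right)}{-3 + T}$)
$\left(N{\left(8,b{\left(U{\left(4,4 \right)} \right)} \right)} + 31\right) O = \left(\frac{4 \left(0 + 8\right)}{-3 + 0} + 31\right) 40 = \left(4 \frac{1}{-3} \cdot 8 + 31\right) 40 = \left(4 \left(- \frac{1}{3}\right) 8 + 31\right) 40 = \left(- \frac{32}{3} + 31\right) 40 = \frac{61}{3} \cdot 40 = \frac{2440}{3}$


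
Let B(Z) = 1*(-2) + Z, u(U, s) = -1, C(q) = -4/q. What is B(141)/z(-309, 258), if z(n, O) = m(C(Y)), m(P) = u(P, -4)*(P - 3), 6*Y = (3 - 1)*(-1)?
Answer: -139/9 ≈ -15.444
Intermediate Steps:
Y = -⅓ (Y = ((3 - 1)*(-1))/6 = (2*(-1))/6 = (⅙)*(-2) = -⅓ ≈ -0.33333)
B(Z) = -2 + Z
m(P) = 3 - P (m(P) = -(P - 3) = -(-3 + P) = 3 - P)
z(n, O) = -9 (z(n, O) = 3 - (-4)/(-⅓) = 3 - (-4)*(-3) = 3 - 1*12 = 3 - 12 = -9)
B(141)/z(-309, 258) = (-2 + 141)/(-9) = 139*(-⅑) = -139/9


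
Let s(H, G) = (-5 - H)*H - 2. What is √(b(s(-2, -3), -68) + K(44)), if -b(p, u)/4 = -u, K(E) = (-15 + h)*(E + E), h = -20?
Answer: 2*I*√838 ≈ 57.896*I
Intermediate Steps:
K(E) = -70*E (K(E) = (-15 - 20)*(E + E) = -70*E)
s(H, G) = -2 + H*(-5 - H) (s(H, G) = H*(-5 - H) - 2 = -2 + H*(-5 - H))
b(p, u) = 4*u (b(p, u) = -(-4)*u = 4*u)
√(b(s(-2, -3), -68) + K(44)) = √(4*(-68) - 70*44) = √(-272 - 3080) = √(-3352) = 2*I*√838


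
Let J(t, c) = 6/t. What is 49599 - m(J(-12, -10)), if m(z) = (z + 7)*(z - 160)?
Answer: 202569/4 ≈ 50642.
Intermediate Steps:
m(z) = (-160 + z)*(7 + z) (m(z) = (7 + z)*(-160 + z) = (-160 + z)*(7 + z))
49599 - m(J(-12, -10)) = 49599 - (-1120 + (6/(-12))² - 918/(-12)) = 49599 - (-1120 + (6*(-1/12))² - 918*(-1)/12) = 49599 - (-1120 + (-½)² - 153*(-½)) = 49599 - (-1120 + ¼ + 153/2) = 49599 - 1*(-4173/4) = 49599 + 4173/4 = 202569/4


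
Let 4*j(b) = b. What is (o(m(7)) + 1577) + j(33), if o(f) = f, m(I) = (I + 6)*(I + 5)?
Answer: 6965/4 ≈ 1741.3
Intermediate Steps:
j(b) = b/4
m(I) = (5 + I)*(6 + I) (m(I) = (6 + I)*(5 + I) = (5 + I)*(6 + I))
(o(m(7)) + 1577) + j(33) = ((30 + 7² + 11*7) + 1577) + (¼)*33 = ((30 + 49 + 77) + 1577) + 33/4 = (156 + 1577) + 33/4 = 1733 + 33/4 = 6965/4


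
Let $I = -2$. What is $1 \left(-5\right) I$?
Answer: $10$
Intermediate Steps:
$1 \left(-5\right) I = 1 \left(-5\right) \left(-2\right) = \left(-5\right) \left(-2\right) = 10$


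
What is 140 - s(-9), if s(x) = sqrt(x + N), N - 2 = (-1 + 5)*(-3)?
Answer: 140 - I*sqrt(19) ≈ 140.0 - 4.3589*I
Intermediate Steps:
N = -10 (N = 2 + (-1 + 5)*(-3) = 2 + 4*(-3) = 2 - 12 = -10)
s(x) = sqrt(-10 + x) (s(x) = sqrt(x - 10) = sqrt(-10 + x))
140 - s(-9) = 140 - sqrt(-10 - 9) = 140 - sqrt(-19) = 140 - I*sqrt(19)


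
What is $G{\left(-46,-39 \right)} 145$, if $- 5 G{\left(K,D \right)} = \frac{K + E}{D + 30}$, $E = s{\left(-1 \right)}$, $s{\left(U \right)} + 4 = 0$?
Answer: $- \frac{1450}{9} \approx -161.11$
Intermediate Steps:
$s{\left(U \right)} = -4$ ($s{\left(U \right)} = -4 + 0 = -4$)
$E = -4$
$G{\left(K,D \right)} = - \frac{-4 + K}{5 \left(30 + D\right)}$ ($G{\left(K,D \right)} = - \frac{\left(K - 4\right) \frac{1}{D + 30}}{5} = - \frac{\left(-4 + K\right) \frac{1}{30 + D}}{5} = - \frac{\frac{1}{30 + D} \left(-4 + K\right)}{5} = - \frac{-4 + K}{5 \left(30 + D\right)}$)
$G{\left(-46,-39 \right)} 145 = \frac{4 - -46}{5 \left(30 - 39\right)} 145 = \frac{4 + 46}{5 \left(-9\right)} 145 = \frac{1}{5} \left(- \frac{1}{9}\right) 50 \cdot 145 = \left(- \frac{10}{9}\right) 145 = - \frac{1450}{9}$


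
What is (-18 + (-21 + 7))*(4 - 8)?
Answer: 128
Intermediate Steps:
(-18 + (-21 + 7))*(4 - 8) = (-18 - 14)*(-4) = -32*(-4) = 128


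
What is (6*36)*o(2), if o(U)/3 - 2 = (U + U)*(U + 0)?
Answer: 6480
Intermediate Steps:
o(U) = 6 + 6*U**2 (o(U) = 6 + 3*((U + U)*(U + 0)) = 6 + 3*((2*U)*U) = 6 + 3*(2*U**2) = 6 + 6*U**2)
(6*36)*o(2) = (6*36)*(6 + 6*2**2) = 216*(6 + 6*4) = 216*(6 + 24) = 216*30 = 6480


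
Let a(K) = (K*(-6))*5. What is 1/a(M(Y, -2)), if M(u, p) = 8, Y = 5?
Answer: -1/240 ≈ -0.0041667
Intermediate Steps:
a(K) = -30*K (a(K) = -6*K*5 = -30*K)
1/a(M(Y, -2)) = 1/(-30*8) = 1/(-240) = -1/240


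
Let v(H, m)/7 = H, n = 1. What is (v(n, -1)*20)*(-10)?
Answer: -1400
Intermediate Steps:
v(H, m) = 7*H
(v(n, -1)*20)*(-10) = ((7*1)*20)*(-10) = (7*20)*(-10) = 140*(-10) = -1400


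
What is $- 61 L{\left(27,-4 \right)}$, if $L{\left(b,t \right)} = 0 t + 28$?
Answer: $-1708$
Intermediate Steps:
$L{\left(b,t \right)} = 28$ ($L{\left(b,t \right)} = 0 + 28 = 28$)
$- 61 L{\left(27,-4 \right)} = \left(-61\right) 28 = -1708$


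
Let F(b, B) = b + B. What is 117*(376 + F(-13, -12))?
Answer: 41067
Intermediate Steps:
F(b, B) = B + b
117*(376 + F(-13, -12)) = 117*(376 + (-12 - 13)) = 117*(376 - 25) = 117*351 = 41067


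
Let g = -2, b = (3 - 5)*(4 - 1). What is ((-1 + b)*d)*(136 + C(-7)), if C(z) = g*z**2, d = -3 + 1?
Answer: 532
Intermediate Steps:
d = -2
b = -6 (b = -2*3 = -6)
C(z) = -2*z**2
((-1 + b)*d)*(136 + C(-7)) = ((-1 - 6)*(-2))*(136 - 2*(-7)**2) = (-7*(-2))*(136 - 2*49) = 14*(136 - 98) = 14*38 = 532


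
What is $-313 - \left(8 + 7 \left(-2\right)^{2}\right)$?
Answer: $-349$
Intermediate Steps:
$-313 - \left(8 + 7 \left(-2\right)^{2}\right) = -313 - 36 = -349$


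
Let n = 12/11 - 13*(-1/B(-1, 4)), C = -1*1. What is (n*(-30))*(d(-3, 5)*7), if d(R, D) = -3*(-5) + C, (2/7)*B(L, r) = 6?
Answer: -55300/11 ≈ -5027.3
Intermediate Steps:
B(L, r) = 21 (B(L, r) = (7/2)*6 = 21)
C = -1
d(R, D) = 14 (d(R, D) = -3*(-5) - 1 = 15 - 1 = 14)
n = 395/231 (n = 12/11 - 13/((-1*21)) = 12*(1/11) - 13/(-21) = 12/11 - 13*(-1/21) = 12/11 + 13/21 = 395/231 ≈ 1.7100)
(n*(-30))*(d(-3, 5)*7) = ((395/231)*(-30))*(14*7) = -3950/77*98 = -55300/11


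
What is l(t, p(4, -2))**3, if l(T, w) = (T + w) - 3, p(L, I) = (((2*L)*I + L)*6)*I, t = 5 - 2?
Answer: 2985984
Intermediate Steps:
t = 3
p(L, I) = I*(6*L + 12*I*L) (p(L, I) = ((2*I*L + L)*6)*I = ((L + 2*I*L)*6)*I = (6*L + 12*I*L)*I = I*(6*L + 12*I*L))
l(T, w) = -3 + T + w
l(t, p(4, -2))**3 = (-3 + 3 + 6*(-2)*4*(1 + 2*(-2)))**3 = (-3 + 3 + 6*(-2)*4*(1 - 4))**3 = (-3 + 3 + 6*(-2)*4*(-3))**3 = (-3 + 3 + 144)**3 = 144**3 = 2985984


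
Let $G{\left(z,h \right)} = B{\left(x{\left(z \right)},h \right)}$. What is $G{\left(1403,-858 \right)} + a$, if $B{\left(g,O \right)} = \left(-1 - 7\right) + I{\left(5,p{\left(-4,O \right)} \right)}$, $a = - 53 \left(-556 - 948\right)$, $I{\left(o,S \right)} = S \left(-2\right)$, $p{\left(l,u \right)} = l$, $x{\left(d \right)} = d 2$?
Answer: $79712$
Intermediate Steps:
$x{\left(d \right)} = 2 d$
$I{\left(o,S \right)} = - 2 S$
$a = 79712$ ($a = \left(-53\right) \left(-1504\right) = 79712$)
$B{\left(g,O \right)} = 0$ ($B{\left(g,O \right)} = \left(-1 - 7\right) - -8 = -8 + 8 = 0$)
$G{\left(z,h \right)} = 0$
$G{\left(1403,-858 \right)} + a = 0 + 79712 = 79712$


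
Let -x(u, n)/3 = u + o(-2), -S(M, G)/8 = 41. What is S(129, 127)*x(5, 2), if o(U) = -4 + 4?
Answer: 4920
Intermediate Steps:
o(U) = 0
S(M, G) = -328 (S(M, G) = -8*41 = -328)
x(u, n) = -3*u (x(u, n) = -3*(u + 0) = -3*u)
S(129, 127)*x(5, 2) = -(-984)*5 = -328*(-15) = 4920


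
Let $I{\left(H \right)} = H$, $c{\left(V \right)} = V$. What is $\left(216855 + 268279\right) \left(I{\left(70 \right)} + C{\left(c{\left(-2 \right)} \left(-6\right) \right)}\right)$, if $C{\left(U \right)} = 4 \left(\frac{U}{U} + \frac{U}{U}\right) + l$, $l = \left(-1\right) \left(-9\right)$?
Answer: $42206658$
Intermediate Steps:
$l = 9$
$C{\left(U \right)} = 17$ ($C{\left(U \right)} = 4 \left(\frac{U}{U} + \frac{U}{U}\right) + 9 = 4 \left(1 + 1\right) + 9 = 4 \cdot 2 + 9 = 8 + 9 = 17$)
$\left(216855 + 268279\right) \left(I{\left(70 \right)} + C{\left(c{\left(-2 \right)} \left(-6\right) \right)}\right) = \left(216855 + 268279\right) \left(70 + 17\right) = 485134 \cdot 87 = 42206658$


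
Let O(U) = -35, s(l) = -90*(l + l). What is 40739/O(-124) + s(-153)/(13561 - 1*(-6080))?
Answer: -266396933/229145 ≈ -1162.6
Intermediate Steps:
s(l) = -180*l
40739/O(-124) + s(-153)/(13561 - 1*(-6080)) = 40739/(-35) + (-180*(-153))/(13561 - 1*(-6080)) = 40739*(-1/35) + 27540/(13561 + 6080) = -40739/35 + 27540/19641 = -40739/35 + 27540*(1/19641) = -40739/35 + 9180/6547 = -266396933/229145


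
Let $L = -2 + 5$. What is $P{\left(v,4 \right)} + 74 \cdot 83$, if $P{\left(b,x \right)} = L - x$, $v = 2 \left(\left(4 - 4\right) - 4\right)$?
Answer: $6141$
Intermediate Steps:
$L = 3$
$v = -8$ ($v = 2 \left(0 - 4\right) = 2 \left(-4\right) = -8$)
$P{\left(b,x \right)} = 3 - x$
$P{\left(v,4 \right)} + 74 \cdot 83 = \left(3 - 4\right) + 74 \cdot 83 = \left(3 - 4\right) + 6142 = -1 + 6142 = 6141$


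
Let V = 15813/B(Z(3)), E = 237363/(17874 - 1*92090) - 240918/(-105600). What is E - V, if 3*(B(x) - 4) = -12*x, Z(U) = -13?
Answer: -46254533819/163275200 ≈ -283.29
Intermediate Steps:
B(x) = 4 - 4*x (B(x) = 4 + (-12*x)/3 = 4 - 4*x)
E = -149699219/163275200 (E = 237363/(17874 - 92090) - 240918*(-1/105600) = 237363/(-74216) + 40153/17600 = 237363*(-1/74216) + 40153/17600 = -237363/74216 + 40153/17600 = -149699219/163275200 ≈ -0.91685)
V = 2259/8 (V = 15813/(4 - 4*(-13)) = 15813/(4 + 52) = 15813/56 = 15813*(1/56) = 2259/8 ≈ 282.38)
E - V = -149699219/163275200 - 1*2259/8 = -149699219/163275200 - 2259/8 = -46254533819/163275200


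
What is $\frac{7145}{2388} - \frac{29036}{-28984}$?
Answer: $\frac{34553581}{8651724} \approx 3.9938$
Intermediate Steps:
$\frac{7145}{2388} - \frac{29036}{-28984} = 7145 \cdot \frac{1}{2388} - - \frac{7259}{7246} = \frac{7145}{2388} + \frac{7259}{7246} = \frac{34553581}{8651724}$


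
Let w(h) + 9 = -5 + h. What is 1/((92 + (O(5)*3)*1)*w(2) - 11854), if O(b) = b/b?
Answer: -1/12994 ≈ -7.6959e-5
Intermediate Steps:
O(b) = 1
w(h) = -14 + h (w(h) = -9 + (-5 + h) = -14 + h)
1/((92 + (O(5)*3)*1)*w(2) - 11854) = 1/((92 + (1*3)*1)*(-14 + 2) - 11854) = 1/((92 + 3*1)*(-12) - 11854) = 1/((92 + 3)*(-12) - 11854) = 1/(95*(-12) - 11854) = 1/(-1140 - 11854) = 1/(-12994) = -1/12994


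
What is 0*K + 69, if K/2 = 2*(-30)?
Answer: 69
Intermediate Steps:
K = -120 (K = 2*(2*(-30)) = 2*(-60) = -120)
0*K + 69 = 0*(-120) + 69 = 0 + 69 = 69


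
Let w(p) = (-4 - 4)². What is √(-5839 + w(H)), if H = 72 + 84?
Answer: 5*I*√231 ≈ 75.993*I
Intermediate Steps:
H = 156
w(p) = 64 (w(p) = (-8)² = 64)
√(-5839 + w(H)) = √(-5839 + 64) = √(-5775) = 5*I*√231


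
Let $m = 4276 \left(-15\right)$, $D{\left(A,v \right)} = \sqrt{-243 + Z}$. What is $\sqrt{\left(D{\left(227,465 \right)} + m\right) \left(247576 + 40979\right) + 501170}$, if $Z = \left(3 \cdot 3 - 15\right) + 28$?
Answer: $\sqrt{-18507416530 + 288555 i \sqrt{221}} \approx 16.0 + 1.3604 \cdot 10^{5} i$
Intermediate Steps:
$Z = 22$ ($Z = \left(9 - 15\right) + 28 = -6 + 28 = 22$)
$D{\left(A,v \right)} = i \sqrt{221}$ ($D{\left(A,v \right)} = \sqrt{-243 + 22} = \sqrt{-221} = i \sqrt{221}$)
$m = -64140$
$\sqrt{\left(D{\left(227,465 \right)} + m\right) \left(247576 + 40979\right) + 501170} = \sqrt{\left(i \sqrt{221} - 64140\right) \left(247576 + 40979\right) + 501170} = \sqrt{\left(-64140 + i \sqrt{221}\right) 288555 + 501170} = \sqrt{\left(-18507917700 + 288555 i \sqrt{221}\right) + 501170} = \sqrt{-18507416530 + 288555 i \sqrt{221}}$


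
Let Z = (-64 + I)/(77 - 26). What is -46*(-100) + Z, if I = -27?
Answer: 234509/51 ≈ 4598.2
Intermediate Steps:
Z = -91/51 (Z = (-64 - 27)/(77 - 26) = -91/51 ≈ -1.7843)
-46*(-100) + Z = -46*(-100) - 91/51 = 4600 - 91/51 = 234509/51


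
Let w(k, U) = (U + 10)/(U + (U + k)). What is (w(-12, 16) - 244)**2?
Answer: 5890329/100 ≈ 58903.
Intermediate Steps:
w(k, U) = (10 + U)/(k + 2*U)
(w(-12, 16) - 244)**2 = ((10 + 16)/(-12 + 2*16) - 244)**2 = (26/(-12 + 32) - 244)**2 = (26/20 - 244)**2 = ((1/20)*26 - 244)**2 = (13/10 - 244)**2 = (-2427/10)**2 = 5890329/100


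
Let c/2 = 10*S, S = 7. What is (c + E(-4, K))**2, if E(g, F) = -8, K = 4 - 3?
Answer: 17424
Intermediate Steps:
c = 140 (c = 2*(10*7) = 2*70 = 140)
K = 1
(c + E(-4, K))**2 = (140 - 8)**2 = 132**2 = 17424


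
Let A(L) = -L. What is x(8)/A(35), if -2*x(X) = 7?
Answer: 1/10 ≈ 0.10000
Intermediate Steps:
x(X) = -7/2 (x(X) = -1/2*7 = -7/2)
x(8)/A(35) = -7/(2*((-1*35))) = -7/2/(-35) = -7/2*(-1/35) = 1/10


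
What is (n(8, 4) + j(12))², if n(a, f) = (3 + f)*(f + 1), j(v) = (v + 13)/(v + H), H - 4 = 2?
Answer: 429025/324 ≈ 1324.2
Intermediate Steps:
H = 6 (H = 4 + 2 = 6)
j(v) = (13 + v)/(6 + v) (j(v) = (v + 13)/(v + 6) = (13 + v)/(6 + v))
n(a, f) = (1 + f)*(3 + f) (n(a, f) = (3 + f)*(1 + f) = (1 + f)*(3 + f))
(n(8, 4) + j(12))² = ((3 + 4² + 4*4) + (13 + 12)/(6 + 12))² = ((3 + 16 + 16) + 25/18)² = (35 + (1/18)*25)² = (35 + 25/18)² = (655/18)² = 429025/324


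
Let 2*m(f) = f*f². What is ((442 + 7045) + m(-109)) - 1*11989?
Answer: -1304033/2 ≈ -6.5202e+5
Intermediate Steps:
m(f) = f³/2 (m(f) = (f*f²)/2 = f³/2)
((442 + 7045) + m(-109)) - 1*11989 = ((442 + 7045) + (½)*(-109)³) - 1*11989 = (7487 + (½)*(-1295029)) - 11989 = (7487 - 1295029/2) - 11989 = -1280055/2 - 11989 = -1304033/2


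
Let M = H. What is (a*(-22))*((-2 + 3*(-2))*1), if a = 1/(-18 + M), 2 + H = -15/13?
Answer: -208/25 ≈ -8.3200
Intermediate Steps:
H = -41/13 (H = -2 - 15/13 = -41/13 ≈ -3.1538)
M = -41/13 ≈ -3.1538
a = -13/275 (a = 1/(-18 - 41/13) = 1/(-275/13) = -13/275 ≈ -0.047273)
(a*(-22))*((-2 + 3*(-2))*1) = (-13/275*(-22))*((-2 + 3*(-2))*1) = 26*((-2 - 6)*1)/25 = 26*(-8*1)/25 = (26/25)*(-8) = -208/25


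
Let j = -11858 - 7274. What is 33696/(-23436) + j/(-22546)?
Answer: -1441354/2446241 ≈ -0.58921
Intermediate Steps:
j = -19132
33696/(-23436) + j/(-22546) = 33696/(-23436) - 19132/(-22546) = 33696*(-1/23436) - 19132*(-1/22546) = -312/217 + 9566/11273 = -1441354/2446241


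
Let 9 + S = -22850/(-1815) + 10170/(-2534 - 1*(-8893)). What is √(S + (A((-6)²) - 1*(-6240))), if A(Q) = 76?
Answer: √278358376210743/209847 ≈ 79.506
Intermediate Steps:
S = 11977487/2308317 (S = -9 + (-22850/(-1815) + 10170/(-2534 - 1*(-8893))) = -9 + (-22850*(-1/1815) + 10170/(-2534 + 8893)) = -9 + (4570/363 + 10170/6359) = -9 + 32752340/2308317 = 11977487/2308317 ≈ 5.1888)
√(S + (A((-6)²) - 1*(-6240))) = √(11977487/2308317 + (76 - 1*(-6240))) = √(11977487/2308317 + (76 + 6240)) = √(11977487/2308317 + 6316) = √(14591307659/2308317) = √278358376210743/209847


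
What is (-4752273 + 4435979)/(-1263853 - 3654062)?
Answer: 316294/4917915 ≈ 0.064315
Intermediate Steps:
(-4752273 + 4435979)/(-1263853 - 3654062) = -316294/(-4917915) = -316294*(-1/4917915) = 316294/4917915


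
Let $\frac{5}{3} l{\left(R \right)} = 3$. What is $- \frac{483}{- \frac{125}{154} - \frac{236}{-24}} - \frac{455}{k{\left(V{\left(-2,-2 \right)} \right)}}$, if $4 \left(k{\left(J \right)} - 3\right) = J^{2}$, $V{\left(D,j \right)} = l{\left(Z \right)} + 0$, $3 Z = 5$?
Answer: $- \frac{137331313}{794004} \approx -172.96$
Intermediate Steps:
$Z = \frac{5}{3}$ ($Z = \frac{1}{3} \cdot 5 = \frac{5}{3} \approx 1.6667$)
$l{\left(R \right)} = \frac{9}{5}$ ($l{\left(R \right)} = \frac{3}{5} \cdot 3 = \frac{9}{5}$)
$V{\left(D,j \right)} = \frac{9}{5}$ ($V{\left(D,j \right)} = \frac{9}{5} + 0 = \frac{9}{5}$)
$k{\left(J \right)} = 3 + \frac{J^{2}}{4}$
$- \frac{483}{- \frac{125}{154} - \frac{236}{-24}} - \frac{455}{k{\left(V{\left(-2,-2 \right)} \right)}} = - \frac{483}{- \frac{125}{154} - \frac{236}{-24}} - \frac{455}{3 + \frac{\left(\frac{9}{5}\right)^{2}}{4}} = - \frac{483}{\left(-125\right) \frac{1}{154} - - \frac{59}{6}} - \frac{455}{3 + \frac{1}{4} \cdot \frac{81}{25}} = - \frac{483}{- \frac{125}{154} + \frac{59}{6}} - \frac{455}{3 + \frac{81}{100}} = - \frac{483}{\frac{2084}{231}} - \frac{455}{\frac{381}{100}} = \left(-483\right) \frac{231}{2084} - \frac{45500}{381} = - \frac{111573}{2084} - \frac{45500}{381} = - \frac{137331313}{794004}$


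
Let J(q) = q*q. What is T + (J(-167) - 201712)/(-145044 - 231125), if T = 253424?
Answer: 95330426479/376169 ≈ 2.5342e+5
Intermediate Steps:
J(q) = q²
T + (J(-167) - 201712)/(-145044 - 231125) = 253424 + ((-167)² - 201712)/(-145044 - 231125) = 253424 + (27889 - 201712)/(-376169) = 253424 - 173823*(-1/376169) = 253424 + 173823/376169 = 95330426479/376169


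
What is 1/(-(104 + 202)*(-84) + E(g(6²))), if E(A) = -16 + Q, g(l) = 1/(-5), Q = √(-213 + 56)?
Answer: -I/(√157 - 25688*I) ≈ 3.8929e-5 - 1.8988e-8*I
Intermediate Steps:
Q = I*√157 (Q = √(-157) = I*√157 ≈ 12.53*I)
g(l) = -⅕
E(A) = -16 + I*√157
1/(-(104 + 202)*(-84) + E(g(6²))) = 1/(-(104 + 202)*(-84) + (-16 + I*√157)) = 1/(-306*(-84) + (-16 + I*√157)) = 1/(-1*(-25704) + (-16 + I*√157)) = 1/(25704 + (-16 + I*√157)) = 1/(25688 + I*√157)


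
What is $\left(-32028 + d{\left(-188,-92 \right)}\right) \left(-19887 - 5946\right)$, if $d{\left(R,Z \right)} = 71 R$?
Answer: $1172198208$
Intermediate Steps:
$\left(-32028 + d{\left(-188,-92 \right)}\right) \left(-19887 - 5946\right) = \left(-32028 + 71 \left(-188\right)\right) \left(-19887 - 5946\right) = \left(-32028 - 13348\right) \left(-25833\right) = \left(-45376\right) \left(-25833\right) = 1172198208$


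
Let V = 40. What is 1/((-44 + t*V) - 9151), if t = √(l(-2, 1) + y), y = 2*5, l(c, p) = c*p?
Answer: -1839/16907045 - 16*√2/16907045 ≈ -0.00011011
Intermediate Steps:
y = 10
t = 2*√2 (t = √(-2*1 + 10) = √(-2 + 10) = √8 = 2*√2 ≈ 2.8284)
1/((-44 + t*V) - 9151) = 1/((-44 + (2*√2)*40) - 9151) = 1/((-44 + 80*√2) - 9151) = 1/(-9195 + 80*√2)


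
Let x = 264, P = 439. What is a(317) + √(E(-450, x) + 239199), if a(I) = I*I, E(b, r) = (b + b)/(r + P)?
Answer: 100489 + √118213665891/703 ≈ 1.0098e+5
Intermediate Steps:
E(b, r) = 2*b/(439 + r) (E(b, r) = (b + b)/(r + 439) = (2*b)/(439 + r) = 2*b/(439 + r))
a(I) = I²
a(317) + √(E(-450, x) + 239199) = 317² + √(2*(-450)/(439 + 264) + 239199) = 100489 + √(2*(-450)/703 + 239199) = 100489 + √(2*(-450)*(1/703) + 239199) = 100489 + √(-900/703 + 239199) = 100489 + √(168155997/703) = 100489 + √118213665891/703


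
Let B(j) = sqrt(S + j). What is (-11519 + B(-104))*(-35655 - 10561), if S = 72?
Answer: 532362104 - 184864*I*sqrt(2) ≈ 5.3236e+8 - 2.6144e+5*I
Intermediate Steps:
B(j) = sqrt(72 + j)
(-11519 + B(-104))*(-35655 - 10561) = (-11519 + sqrt(72 - 104))*(-35655 - 10561) = (-11519 + sqrt(-32))*(-46216) = (-11519 + 4*I*sqrt(2))*(-46216) = 532362104 - 184864*I*sqrt(2)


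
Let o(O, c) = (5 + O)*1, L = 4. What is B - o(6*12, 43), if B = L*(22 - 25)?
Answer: -89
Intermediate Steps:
o(O, c) = 5 + O
B = -12 (B = 4*(22 - 25) = 4*(-3) = -12)
B - o(6*12, 43) = -12 - (5 + 6*12) = -12 - (5 + 72) = -12 - 1*77 = -12 - 77 = -89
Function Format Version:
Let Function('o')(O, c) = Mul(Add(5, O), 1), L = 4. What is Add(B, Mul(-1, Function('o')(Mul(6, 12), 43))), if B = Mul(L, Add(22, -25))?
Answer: -89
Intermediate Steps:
Function('o')(O, c) = Add(5, O)
B = -12 (B = Mul(4, Add(22, -25)) = Mul(4, -3) = -12)
Add(B, Mul(-1, Function('o')(Mul(6, 12), 43))) = Add(-12, Mul(-1, Add(5, Mul(6, 12)))) = Add(-12, Mul(-1, Add(5, 72))) = Add(-12, Mul(-1, 77)) = Add(-12, -77) = -89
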